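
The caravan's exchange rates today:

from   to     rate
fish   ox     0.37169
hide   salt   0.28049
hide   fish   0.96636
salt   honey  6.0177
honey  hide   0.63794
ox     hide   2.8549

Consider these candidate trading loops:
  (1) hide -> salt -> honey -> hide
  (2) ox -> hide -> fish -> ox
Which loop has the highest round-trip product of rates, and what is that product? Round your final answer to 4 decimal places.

(1) 0.28049 × 6.0177 × 0.63794 = 1.07678
(2) 2.8549 × 0.96636 × 0.37169 = 1.02544
Highest is cycle (1) at 1.0768 (>1, arbitrage).

1.0768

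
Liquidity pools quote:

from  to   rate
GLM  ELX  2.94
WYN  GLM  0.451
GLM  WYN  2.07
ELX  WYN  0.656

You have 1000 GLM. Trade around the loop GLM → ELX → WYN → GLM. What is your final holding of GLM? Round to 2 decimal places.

869.82

1000 GLM × 2.94 = 2940 ELX
2940 ELX × 0.656 = 1928.64 WYN
1928.64 WYN × 0.451 = 869.81664 GLM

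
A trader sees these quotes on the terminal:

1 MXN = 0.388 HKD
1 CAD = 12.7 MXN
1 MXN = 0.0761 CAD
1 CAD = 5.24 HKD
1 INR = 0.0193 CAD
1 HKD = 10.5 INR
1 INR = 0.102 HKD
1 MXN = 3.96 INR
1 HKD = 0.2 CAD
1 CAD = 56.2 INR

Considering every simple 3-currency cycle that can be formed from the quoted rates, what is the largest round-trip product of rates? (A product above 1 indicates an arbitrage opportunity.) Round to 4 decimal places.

INR→HKD→CAD→INR: 0.102 × 0.2 × 56.2 = 1.14648
INR→CAD→HKD→INR: 0.0193 × 5.24 × 10.5 = 1.06189
MXN→HKD→CAD→MXN: 0.388 × 0.2 × 12.7 = 0.98552
MXN→INR→CAD→MXN: 3.96 × 0.0193 × 12.7 = 0.97064
Maximum is INR→HKD→CAD→INR at 1.1465; arbitrage exists.

1.1465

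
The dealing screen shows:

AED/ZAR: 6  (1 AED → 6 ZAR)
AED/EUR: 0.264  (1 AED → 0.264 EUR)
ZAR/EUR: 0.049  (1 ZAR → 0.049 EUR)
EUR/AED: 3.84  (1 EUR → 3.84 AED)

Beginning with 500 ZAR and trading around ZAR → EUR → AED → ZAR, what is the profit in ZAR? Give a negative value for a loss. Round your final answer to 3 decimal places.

64.480

500 ZAR × 0.049 = 24.5 EUR
24.5 EUR × 3.84 = 94.08 AED
94.08 AED × 6 = 564.48 ZAR
Net change: 564.48 − 500 = 64.48 ZAR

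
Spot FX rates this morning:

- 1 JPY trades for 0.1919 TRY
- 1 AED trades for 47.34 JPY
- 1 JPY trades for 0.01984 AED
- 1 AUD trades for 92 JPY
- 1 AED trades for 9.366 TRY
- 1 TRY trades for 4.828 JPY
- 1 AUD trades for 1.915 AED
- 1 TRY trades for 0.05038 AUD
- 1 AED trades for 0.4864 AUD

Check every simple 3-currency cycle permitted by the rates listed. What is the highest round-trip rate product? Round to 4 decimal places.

TRY→AUD→AED→TRY: 0.05038 × 1.915 × 9.366 = 0.90361
TRY→JPY→AED→TRY: 4.828 × 0.01984 × 9.366 = 0.89715
TRY→AUD→JPY→TRY: 0.05038 × 92 × 0.1919 = 0.88945
AUD→JPY→AED→AUD: 92 × 0.01984 × 0.4864 = 0.88782
Maximum is TRY→AUD→AED→TRY at 0.9036; no arbitrage — every cycle loses value.

0.9036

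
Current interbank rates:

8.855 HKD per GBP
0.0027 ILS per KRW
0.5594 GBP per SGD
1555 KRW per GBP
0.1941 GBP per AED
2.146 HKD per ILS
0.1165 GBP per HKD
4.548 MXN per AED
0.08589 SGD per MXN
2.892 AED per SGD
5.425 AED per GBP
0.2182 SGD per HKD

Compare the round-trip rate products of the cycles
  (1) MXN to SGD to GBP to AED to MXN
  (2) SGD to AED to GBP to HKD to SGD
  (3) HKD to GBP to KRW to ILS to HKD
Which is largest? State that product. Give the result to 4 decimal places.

1.1855

(1) 0.08589 × 0.5594 × 5.425 × 4.548 = 1.18546
(2) 2.892 × 0.1941 × 8.855 × 0.2182 = 1.08459
(3) 0.1165 × 1555 × 0.0027 × 2.146 = 1.04966
Highest is cycle (1) at 1.1855 (>1, arbitrage).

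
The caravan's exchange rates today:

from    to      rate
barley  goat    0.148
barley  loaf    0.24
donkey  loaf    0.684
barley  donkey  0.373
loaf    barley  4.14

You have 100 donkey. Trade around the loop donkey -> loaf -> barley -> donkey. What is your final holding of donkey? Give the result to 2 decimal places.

100 donkey × 0.684 = 68.4 loaf
68.4 loaf × 4.14 = 283.176 barley
283.176 barley × 0.373 = 105.624648 donkey

105.62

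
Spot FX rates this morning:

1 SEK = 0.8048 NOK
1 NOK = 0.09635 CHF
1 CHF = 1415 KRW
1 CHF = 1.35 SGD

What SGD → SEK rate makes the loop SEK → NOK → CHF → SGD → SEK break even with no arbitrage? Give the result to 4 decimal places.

Known legs of the cycle: 0.8048 × 0.09635 × 1.35 = 0.104682348
For no arbitrage the full-cycle product must be 1, so the missing rate is 1 / 0.104682348 ≈ 9.552709.

9.5527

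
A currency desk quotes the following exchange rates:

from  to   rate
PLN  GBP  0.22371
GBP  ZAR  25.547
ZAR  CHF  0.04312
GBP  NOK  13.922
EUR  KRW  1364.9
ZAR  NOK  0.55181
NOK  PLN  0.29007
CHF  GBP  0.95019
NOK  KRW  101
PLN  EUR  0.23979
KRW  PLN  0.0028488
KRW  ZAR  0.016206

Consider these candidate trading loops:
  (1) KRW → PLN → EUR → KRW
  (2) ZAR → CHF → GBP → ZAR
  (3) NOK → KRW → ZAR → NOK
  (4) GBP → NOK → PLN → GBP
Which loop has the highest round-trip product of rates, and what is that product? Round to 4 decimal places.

1.0467

(1) 0.0028488 × 0.23979 × 1364.9 = 0.93238
(2) 0.04312 × 0.95019 × 25.547 = 1.04672
(3) 101 × 0.016206 × 0.55181 = 0.90321
(4) 13.922 × 0.29007 × 0.22371 = 0.90342
Highest is cycle (2) at 1.0467 (>1, arbitrage).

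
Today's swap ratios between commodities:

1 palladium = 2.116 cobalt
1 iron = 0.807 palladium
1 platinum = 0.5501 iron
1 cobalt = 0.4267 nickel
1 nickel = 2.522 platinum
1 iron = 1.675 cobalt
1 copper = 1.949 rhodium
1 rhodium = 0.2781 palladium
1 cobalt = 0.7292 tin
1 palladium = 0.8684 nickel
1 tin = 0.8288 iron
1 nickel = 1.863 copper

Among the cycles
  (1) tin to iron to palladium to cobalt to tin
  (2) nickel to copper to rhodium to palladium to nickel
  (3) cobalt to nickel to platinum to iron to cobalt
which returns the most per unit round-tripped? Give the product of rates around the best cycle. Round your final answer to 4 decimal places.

(1) 0.8288 × 0.807 × 2.116 × 0.7292 = 1.03201
(2) 1.863 × 1.949 × 0.2781 × 0.8684 = 0.87689
(3) 0.4267 × 2.522 × 0.5501 × 1.675 = 0.99157
Highest is cycle (1) at 1.0320 (>1, arbitrage).

1.0320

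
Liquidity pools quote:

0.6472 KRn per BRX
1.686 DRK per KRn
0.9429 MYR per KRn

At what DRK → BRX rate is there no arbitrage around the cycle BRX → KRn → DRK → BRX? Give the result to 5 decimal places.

0.91644

Known legs of the cycle: 0.6472 × 1.686 = 1.0911792
For no arbitrage the full-cycle product must be 1, so the missing rate is 1 / 1.0911792 ≈ 0.9164398.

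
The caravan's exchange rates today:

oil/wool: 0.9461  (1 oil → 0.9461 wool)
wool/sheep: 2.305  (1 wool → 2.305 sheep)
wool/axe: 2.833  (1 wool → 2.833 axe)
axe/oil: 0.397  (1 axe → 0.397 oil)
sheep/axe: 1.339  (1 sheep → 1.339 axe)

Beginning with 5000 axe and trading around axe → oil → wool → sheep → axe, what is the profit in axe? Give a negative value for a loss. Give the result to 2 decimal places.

5000 axe × 0.397 = 1985 oil
1985 oil × 0.9461 = 1878.0085 wool
1878.0085 wool × 2.305 = 4328.8095925 sheep
4328.8095925 sheep × 1.339 = 5796.2760443575 axe
Net change: 5796.2760443575 − 5000 = 796.2760443575 axe

796.28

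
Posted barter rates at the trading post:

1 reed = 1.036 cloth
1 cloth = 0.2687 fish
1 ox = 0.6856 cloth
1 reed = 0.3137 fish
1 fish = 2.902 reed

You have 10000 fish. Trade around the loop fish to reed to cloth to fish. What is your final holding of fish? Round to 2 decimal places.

8078.39

10000 fish × 2.902 = 29020 reed
29020 reed × 1.036 = 30064.72 cloth
30064.72 cloth × 0.2687 = 8078.390264 fish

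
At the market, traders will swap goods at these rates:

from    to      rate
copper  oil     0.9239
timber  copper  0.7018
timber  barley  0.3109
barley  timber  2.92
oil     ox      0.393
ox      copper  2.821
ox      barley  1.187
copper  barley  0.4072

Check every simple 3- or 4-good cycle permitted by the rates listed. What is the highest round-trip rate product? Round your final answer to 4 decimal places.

1.0243

ox→copper→oil→ox: 2.821 × 0.9239 × 0.393 = 1.02428
timber→copper→barley→timber: 0.7018 × 0.4072 × 2.92 = 0.83446
Maximum is ox→copper→oil→ox at 1.0243; arbitrage exists.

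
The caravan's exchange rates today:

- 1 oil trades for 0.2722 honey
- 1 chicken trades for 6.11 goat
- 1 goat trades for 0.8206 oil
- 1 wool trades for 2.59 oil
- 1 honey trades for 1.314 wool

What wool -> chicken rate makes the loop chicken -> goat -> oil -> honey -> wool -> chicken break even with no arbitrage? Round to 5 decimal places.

0.55763

Known legs of the cycle: 6.11 × 0.8206 × 0.2722 × 1.314 = 1.7933134633128
For no arbitrage the full-cycle product must be 1, so the missing rate is 1 / 1.7933134633128 ≈ 0.5576270.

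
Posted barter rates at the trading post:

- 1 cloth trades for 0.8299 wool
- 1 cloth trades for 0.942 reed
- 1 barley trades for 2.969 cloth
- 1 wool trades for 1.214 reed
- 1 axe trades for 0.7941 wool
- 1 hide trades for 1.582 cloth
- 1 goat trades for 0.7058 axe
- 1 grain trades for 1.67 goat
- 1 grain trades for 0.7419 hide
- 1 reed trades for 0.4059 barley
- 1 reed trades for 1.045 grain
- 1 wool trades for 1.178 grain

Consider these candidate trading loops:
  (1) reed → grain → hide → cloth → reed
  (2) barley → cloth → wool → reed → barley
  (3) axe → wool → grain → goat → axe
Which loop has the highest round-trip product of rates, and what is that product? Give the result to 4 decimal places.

1.2142

(1) 1.045 × 0.7419 × 1.582 × 0.942 = 1.15536
(2) 2.969 × 0.8299 × 1.214 × 0.4059 = 1.21415
(3) 0.7941 × 1.178 × 1.67 × 0.7058 = 1.10260
Highest is cycle (2) at 1.2142 (>1, arbitrage).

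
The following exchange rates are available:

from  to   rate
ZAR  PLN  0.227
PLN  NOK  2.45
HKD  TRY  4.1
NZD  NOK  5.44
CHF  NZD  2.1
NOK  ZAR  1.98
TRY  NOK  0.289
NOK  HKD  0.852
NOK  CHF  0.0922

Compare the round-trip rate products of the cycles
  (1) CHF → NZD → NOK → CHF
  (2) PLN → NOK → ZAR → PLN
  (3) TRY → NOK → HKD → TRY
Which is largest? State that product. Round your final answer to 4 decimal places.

(1) 2.1 × 5.44 × 0.0922 = 1.05329
(2) 2.45 × 1.98 × 0.227 = 1.10118
(3) 0.289 × 0.852 × 4.1 = 1.00953
Highest is cycle (2) at 1.1012 (>1, arbitrage).

1.1012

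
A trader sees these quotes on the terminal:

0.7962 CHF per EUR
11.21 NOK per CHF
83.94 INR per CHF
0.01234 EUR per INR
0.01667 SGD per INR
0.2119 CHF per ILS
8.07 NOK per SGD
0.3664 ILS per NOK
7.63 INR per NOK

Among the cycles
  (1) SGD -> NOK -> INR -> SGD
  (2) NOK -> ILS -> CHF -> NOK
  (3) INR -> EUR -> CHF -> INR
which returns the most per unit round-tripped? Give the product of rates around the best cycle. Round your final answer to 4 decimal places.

(1) 8.07 × 7.63 × 0.01667 = 1.02644
(2) 0.3664 × 0.2119 × 11.21 = 0.87035
(3) 0.01234 × 0.7962 × 83.94 = 0.82472
Highest is cycle (1) at 1.0264 (>1, arbitrage).

1.0264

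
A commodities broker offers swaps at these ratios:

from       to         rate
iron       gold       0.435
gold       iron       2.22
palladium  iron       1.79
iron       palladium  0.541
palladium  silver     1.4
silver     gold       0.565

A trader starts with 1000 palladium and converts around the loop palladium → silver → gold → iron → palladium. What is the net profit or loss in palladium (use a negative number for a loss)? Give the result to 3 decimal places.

-49.993

1000 palladium × 1.4 = 1400 silver
1400 silver × 0.565 = 791 gold
791 gold × 2.22 = 1756.02 iron
1756.02 iron × 0.541 = 950.00682 palladium
Net change: 950.00682 − 1000 = -49.99318 palladium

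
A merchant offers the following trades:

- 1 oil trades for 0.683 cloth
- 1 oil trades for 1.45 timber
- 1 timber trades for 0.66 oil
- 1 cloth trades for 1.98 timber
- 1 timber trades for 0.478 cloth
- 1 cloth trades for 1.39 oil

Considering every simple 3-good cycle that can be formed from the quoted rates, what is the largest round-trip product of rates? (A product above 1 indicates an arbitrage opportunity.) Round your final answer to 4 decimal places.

0.9634

timber→cloth→oil→timber: 0.478 × 1.39 × 1.45 = 0.96341
timber→oil→cloth→timber: 0.66 × 0.683 × 1.98 = 0.89254
Maximum is timber→cloth→oil→timber at 0.9634; no arbitrage — every cycle loses value.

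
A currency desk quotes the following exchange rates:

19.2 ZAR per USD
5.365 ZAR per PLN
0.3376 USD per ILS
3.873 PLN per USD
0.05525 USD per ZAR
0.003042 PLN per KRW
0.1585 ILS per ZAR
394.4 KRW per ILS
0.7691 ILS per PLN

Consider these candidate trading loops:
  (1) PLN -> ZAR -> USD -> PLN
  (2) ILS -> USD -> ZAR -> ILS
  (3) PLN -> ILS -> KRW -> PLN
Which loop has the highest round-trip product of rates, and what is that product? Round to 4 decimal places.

1.1480

(1) 5.365 × 0.05525 × 3.873 = 1.14802
(2) 0.3376 × 19.2 × 0.1585 = 1.02738
(3) 0.7691 × 394.4 × 0.003042 = 0.92274
Highest is cycle (1) at 1.1480 (>1, arbitrage).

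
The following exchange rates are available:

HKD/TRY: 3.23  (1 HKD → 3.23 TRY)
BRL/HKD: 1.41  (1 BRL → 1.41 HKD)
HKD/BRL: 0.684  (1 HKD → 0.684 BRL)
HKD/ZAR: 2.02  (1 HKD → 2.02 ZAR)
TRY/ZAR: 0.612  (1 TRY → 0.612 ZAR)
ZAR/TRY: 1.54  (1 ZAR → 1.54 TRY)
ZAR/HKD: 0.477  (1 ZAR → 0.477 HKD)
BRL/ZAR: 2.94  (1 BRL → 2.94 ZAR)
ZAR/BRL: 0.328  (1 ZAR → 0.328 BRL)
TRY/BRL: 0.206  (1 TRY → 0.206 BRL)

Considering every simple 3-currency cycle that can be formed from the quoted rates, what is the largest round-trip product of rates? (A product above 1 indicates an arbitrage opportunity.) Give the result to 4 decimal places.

0.9592

BRL→ZAR→HKD→BRL: 2.94 × 0.477 × 0.684 = 0.95923
HKD→TRY→ZAR→HKD: 3.23 × 0.612 × 0.477 = 0.94291
BRL→HKD→TRY→BRL: 1.41 × 3.23 × 0.206 = 0.93819
BRL→HKD→ZAR→BRL: 1.41 × 2.02 × 0.328 = 0.93421
BRL→ZAR→TRY→BRL: 2.94 × 1.54 × 0.206 = 0.93269
Maximum is BRL→ZAR→HKD→BRL at 0.9592; no arbitrage — every cycle loses value.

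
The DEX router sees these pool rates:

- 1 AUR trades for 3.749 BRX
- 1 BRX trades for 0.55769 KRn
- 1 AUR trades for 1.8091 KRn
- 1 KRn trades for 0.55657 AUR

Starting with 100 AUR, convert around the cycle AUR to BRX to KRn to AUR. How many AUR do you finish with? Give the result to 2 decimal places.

116.37

100 AUR × 3.749 = 374.9 BRX
374.9 BRX × 0.55769 = 209.077981 KRn
209.077981 KRn × 0.55657 = 116.36653188517 AUR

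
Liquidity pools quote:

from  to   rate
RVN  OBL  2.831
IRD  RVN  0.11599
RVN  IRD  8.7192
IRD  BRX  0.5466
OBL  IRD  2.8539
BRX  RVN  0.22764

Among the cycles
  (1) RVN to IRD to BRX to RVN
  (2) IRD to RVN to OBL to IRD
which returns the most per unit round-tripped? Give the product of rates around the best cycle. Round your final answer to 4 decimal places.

1.0849

(1) 8.7192 × 0.5466 × 0.22764 = 1.08491
(2) 0.11599 × 2.831 × 2.8539 = 0.93713
Highest is cycle (1) at 1.0849 (>1, arbitrage).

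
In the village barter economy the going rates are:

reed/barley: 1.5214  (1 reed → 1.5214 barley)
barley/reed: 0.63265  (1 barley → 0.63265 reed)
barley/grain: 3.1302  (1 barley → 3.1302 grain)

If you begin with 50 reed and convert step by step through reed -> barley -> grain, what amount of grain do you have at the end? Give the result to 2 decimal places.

238.11

50 reed × 1.5214 = 76.07 barley
76.07 barley × 3.1302 = 238.114314 grain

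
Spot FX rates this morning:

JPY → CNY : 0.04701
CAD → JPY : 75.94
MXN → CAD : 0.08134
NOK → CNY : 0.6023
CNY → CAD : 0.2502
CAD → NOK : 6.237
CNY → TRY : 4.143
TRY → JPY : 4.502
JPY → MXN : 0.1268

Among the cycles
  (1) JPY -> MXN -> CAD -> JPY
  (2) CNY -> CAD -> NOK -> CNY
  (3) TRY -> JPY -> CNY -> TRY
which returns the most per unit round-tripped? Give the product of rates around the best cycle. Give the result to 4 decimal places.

0.9399

(1) 0.1268 × 0.08134 × 75.94 = 0.78324
(2) 0.2502 × 6.237 × 0.6023 = 0.93989
(3) 4.502 × 0.04701 × 4.143 = 0.87682
Highest is cycle (2) at 0.9399 (≤1, no arbitrage).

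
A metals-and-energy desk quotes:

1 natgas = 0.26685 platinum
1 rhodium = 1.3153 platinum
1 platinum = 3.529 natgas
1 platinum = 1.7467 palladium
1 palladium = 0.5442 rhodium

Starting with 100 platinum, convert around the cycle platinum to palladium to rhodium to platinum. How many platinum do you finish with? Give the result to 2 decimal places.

125.03

100 platinum × 1.7467 = 174.67 palladium
174.67 palladium × 0.5442 = 95.055414 rhodium
95.055414 rhodium × 1.3153 = 125.0263860342 platinum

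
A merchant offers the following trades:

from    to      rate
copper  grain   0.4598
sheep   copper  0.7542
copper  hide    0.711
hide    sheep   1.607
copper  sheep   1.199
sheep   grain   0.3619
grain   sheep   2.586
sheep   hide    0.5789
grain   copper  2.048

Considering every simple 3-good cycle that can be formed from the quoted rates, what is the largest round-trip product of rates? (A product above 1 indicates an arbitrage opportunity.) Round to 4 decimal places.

0.8968

sheep→copper→grain→sheep: 0.7542 × 0.4598 × 2.586 = 0.89678
sheep→grain→copper→sheep: 0.3619 × 2.048 × 1.199 = 0.88866
sheep→copper→hide→sheep: 0.7542 × 0.711 × 1.607 = 0.86173
Maximum is sheep→copper→grain→sheep at 0.8968; no arbitrage — every cycle loses value.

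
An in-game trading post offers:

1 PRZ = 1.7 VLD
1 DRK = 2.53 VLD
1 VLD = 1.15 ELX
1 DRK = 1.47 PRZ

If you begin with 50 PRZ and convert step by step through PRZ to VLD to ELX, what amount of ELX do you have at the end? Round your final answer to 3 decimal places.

50 PRZ × 1.7 = 85 VLD
85 VLD × 1.15 = 97.75 ELX

97.750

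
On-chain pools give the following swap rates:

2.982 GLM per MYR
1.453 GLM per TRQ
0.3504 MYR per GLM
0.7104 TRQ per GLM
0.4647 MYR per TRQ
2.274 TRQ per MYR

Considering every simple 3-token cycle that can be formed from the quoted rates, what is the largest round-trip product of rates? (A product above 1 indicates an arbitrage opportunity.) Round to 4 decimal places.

1.1578

GLM→MYR→TRQ→GLM: 0.3504 × 2.274 × 1.453 = 1.15776
GLM→TRQ→MYR→GLM: 0.7104 × 0.4647 × 2.982 = 0.98443
Maximum is GLM→MYR→TRQ→GLM at 1.1578; arbitrage exists.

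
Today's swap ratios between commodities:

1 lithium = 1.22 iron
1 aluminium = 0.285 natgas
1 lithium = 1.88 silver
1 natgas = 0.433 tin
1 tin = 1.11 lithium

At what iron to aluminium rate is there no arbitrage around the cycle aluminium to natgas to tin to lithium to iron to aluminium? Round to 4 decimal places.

Known legs of the cycle: 0.285 × 0.433 × 1.11 × 1.22 = 0.167115051
For no arbitrage the full-cycle product must be 1, so the missing rate is 1 / 0.167115051 ≈ 5.983901.

5.9839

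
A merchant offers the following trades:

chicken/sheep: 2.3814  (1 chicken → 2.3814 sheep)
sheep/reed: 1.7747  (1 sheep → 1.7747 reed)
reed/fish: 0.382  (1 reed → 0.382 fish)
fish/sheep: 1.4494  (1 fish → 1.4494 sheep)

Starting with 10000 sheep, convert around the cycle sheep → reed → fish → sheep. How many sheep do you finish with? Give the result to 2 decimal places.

10000 sheep × 1.7747 = 17747 reed
17747 reed × 0.382 = 6779.354 fish
6779.354 fish × 1.4494 = 9825.9956876 sheep

9826.00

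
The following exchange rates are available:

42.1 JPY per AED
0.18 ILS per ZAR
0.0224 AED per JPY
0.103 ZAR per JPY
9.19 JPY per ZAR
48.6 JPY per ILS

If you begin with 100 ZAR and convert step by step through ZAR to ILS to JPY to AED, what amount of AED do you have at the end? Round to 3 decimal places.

19.596

100 ZAR × 0.18 = 18 ILS
18 ILS × 48.6 = 874.8 JPY
874.8 JPY × 0.0224 = 19.59552 AED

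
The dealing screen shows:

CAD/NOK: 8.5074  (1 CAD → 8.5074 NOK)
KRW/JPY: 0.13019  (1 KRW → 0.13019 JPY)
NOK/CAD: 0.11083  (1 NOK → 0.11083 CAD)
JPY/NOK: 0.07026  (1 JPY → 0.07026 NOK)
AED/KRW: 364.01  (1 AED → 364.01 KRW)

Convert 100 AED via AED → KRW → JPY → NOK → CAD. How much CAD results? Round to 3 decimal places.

100 AED × 364.01 = 36401 KRW
36401 KRW × 0.13019 = 4739.04619 JPY
4739.04619 JPY × 0.07026 = 332.9653853094 NOK
332.9653853094 NOK × 0.11083 = 36.902553653840802 CAD

36.903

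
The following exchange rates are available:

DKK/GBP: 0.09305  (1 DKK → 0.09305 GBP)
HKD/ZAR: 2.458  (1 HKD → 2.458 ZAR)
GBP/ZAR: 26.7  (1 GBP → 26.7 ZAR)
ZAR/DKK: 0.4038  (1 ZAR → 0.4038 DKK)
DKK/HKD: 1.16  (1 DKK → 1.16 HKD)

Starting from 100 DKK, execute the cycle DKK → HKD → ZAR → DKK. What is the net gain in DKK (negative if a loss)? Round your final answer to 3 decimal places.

100 DKK × 1.16 = 116 HKD
116 HKD × 2.458 = 285.128 ZAR
285.128 ZAR × 0.4038 = 115.1346864 DKK
Net change: 115.1346864 − 100 = 15.1346864 DKK

15.135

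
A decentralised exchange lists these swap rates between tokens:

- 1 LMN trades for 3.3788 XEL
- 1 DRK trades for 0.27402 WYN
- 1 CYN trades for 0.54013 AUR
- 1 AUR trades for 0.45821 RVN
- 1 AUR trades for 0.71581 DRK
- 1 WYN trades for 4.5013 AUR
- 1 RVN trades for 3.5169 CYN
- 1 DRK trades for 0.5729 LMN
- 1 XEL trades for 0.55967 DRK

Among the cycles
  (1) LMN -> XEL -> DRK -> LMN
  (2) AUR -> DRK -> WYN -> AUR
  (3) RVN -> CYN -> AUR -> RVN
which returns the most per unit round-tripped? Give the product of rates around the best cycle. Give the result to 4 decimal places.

(1) 3.3788 × 0.55967 × 0.5729 = 1.08336
(2) 0.71581 × 0.27402 × 4.5013 = 0.88291
(3) 3.5169 × 0.54013 × 0.45821 = 0.87041
Highest is cycle (1) at 1.0834 (>1, arbitrage).

1.0834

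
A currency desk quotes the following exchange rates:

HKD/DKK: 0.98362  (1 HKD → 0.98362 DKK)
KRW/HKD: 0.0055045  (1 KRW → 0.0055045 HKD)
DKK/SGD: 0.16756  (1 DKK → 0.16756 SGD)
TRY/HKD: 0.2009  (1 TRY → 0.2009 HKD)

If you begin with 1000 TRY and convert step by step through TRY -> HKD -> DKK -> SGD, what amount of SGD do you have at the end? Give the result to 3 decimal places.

33.111

1000 TRY × 0.2009 = 200.9 HKD
200.9 HKD × 0.98362 = 197.609258 DKK
197.609258 DKK × 0.16756 = 33.11140727048 SGD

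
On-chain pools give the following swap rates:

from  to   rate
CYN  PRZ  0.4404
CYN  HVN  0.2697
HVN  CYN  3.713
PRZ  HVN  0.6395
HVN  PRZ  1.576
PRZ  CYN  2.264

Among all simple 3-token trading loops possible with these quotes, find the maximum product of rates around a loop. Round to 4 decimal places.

1.0457

PRZ→HVN→CYN→PRZ: 0.6395 × 3.713 × 0.4404 = 1.04571
PRZ→CYN→HVN→PRZ: 2.264 × 0.2697 × 1.576 = 0.96231
Maximum is PRZ→HVN→CYN→PRZ at 1.0457; arbitrage exists.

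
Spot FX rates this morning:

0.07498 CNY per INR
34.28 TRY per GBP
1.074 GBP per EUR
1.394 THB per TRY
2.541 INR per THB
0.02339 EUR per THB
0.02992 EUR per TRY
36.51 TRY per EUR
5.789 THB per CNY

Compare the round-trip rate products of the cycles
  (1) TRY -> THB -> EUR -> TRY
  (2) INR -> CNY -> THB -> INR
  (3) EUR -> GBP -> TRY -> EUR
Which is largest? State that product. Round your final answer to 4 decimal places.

(1) 1.394 × 0.02339 × 36.51 = 1.19043
(2) 0.07498 × 5.789 × 2.541 = 1.10294
(3) 1.074 × 34.28 × 0.02992 = 1.10156
Highest is cycle (1) at 1.1904 (>1, arbitrage).

1.1904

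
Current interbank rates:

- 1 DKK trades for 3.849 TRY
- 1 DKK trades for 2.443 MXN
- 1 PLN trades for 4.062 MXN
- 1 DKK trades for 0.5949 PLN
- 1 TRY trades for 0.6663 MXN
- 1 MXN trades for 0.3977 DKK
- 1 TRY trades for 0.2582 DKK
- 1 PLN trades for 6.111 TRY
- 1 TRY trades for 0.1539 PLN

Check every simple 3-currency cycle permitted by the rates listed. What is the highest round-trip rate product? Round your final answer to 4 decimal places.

DKK→TRY→MXN→DKK: 3.849 × 0.6663 × 0.3977 = 1.01994
DKK→PLN→MXN→DKK: 0.5949 × 4.062 × 0.3977 = 0.96104
DKK→PLN→TRY→DKK: 0.5949 × 6.111 × 0.2582 = 0.93867
Maximum is DKK→TRY→MXN→DKK at 1.0199; arbitrage exists.

1.0199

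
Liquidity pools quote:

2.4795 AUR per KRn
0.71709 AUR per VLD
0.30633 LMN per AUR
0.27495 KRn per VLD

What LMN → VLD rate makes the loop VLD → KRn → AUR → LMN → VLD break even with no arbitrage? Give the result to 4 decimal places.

Known legs of the cycle: 0.27495 × 2.4795 × 0.30633 = 0.20883696236325
For no arbitrage the full-cycle product must be 1, so the missing rate is 1 / 0.20883696236325 ≈ 4.788424.

4.7884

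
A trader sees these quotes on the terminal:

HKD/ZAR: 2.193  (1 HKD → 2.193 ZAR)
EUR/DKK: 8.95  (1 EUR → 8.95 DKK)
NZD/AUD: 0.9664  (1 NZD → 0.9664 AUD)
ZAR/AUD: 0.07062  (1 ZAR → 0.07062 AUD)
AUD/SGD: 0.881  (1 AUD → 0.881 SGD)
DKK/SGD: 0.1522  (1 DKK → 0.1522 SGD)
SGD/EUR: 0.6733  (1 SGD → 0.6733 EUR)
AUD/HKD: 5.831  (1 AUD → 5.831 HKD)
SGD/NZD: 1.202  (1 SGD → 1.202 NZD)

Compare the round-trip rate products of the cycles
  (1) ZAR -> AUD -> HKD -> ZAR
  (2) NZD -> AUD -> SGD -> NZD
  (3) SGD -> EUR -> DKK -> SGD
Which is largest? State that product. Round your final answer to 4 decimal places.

(1) 0.07062 × 5.831 × 2.193 = 0.90304
(2) 0.9664 × 0.881 × 1.202 = 1.02338
(3) 0.6733 × 8.95 × 0.1522 = 0.91716
Highest is cycle (2) at 1.0234 (>1, arbitrage).

1.0234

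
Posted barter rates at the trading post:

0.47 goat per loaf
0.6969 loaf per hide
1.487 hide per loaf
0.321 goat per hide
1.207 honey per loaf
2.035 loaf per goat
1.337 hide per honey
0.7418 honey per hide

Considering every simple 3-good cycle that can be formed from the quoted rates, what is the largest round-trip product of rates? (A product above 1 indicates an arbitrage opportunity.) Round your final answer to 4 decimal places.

1.1246

hide→loaf→honey→hide: 0.6969 × 1.207 × 1.337 = 1.12463
hide→goat→loaf→hide: 0.321 × 2.035 × 1.487 = 0.97136
Maximum is hide→loaf→honey→hide at 1.1246; arbitrage exists.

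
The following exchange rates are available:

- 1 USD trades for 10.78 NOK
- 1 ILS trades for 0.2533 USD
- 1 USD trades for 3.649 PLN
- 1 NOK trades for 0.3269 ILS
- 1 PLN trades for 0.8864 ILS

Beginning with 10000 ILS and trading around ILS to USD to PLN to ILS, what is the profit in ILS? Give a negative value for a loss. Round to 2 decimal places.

-1807.08

10000 ILS × 0.2533 = 2533 USD
2533 USD × 3.649 = 9242.917 PLN
9242.917 PLN × 0.8864 = 8192.9216288 ILS
Net change: 8192.9216288 − 10000 = -1807.0783712 ILS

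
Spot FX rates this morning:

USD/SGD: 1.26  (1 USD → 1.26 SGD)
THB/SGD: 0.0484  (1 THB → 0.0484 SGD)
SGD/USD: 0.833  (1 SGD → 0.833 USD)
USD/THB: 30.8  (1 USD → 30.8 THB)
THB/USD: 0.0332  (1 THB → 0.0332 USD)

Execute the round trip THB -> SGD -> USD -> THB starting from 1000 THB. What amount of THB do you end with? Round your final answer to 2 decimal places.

1000 THB × 0.0484 = 48.4 SGD
48.4 SGD × 0.833 = 40.3172 USD
40.3172 USD × 30.8 = 1241.76976 THB

1241.77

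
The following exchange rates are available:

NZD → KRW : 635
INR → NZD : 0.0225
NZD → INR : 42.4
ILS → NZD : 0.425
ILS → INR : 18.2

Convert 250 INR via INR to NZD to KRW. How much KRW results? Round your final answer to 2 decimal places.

250 INR × 0.0225 = 5.625 NZD
5.625 NZD × 635 = 3571.875 KRW

3571.88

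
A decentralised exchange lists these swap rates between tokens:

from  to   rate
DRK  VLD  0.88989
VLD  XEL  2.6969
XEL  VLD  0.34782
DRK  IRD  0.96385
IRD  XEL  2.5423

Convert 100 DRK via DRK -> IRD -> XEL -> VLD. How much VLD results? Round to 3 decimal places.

85.230

100 DRK × 0.96385 = 96.385 IRD
96.385 IRD × 2.5423 = 245.0395855 XEL
245.0395855 XEL × 0.34782 = 85.22966862861 VLD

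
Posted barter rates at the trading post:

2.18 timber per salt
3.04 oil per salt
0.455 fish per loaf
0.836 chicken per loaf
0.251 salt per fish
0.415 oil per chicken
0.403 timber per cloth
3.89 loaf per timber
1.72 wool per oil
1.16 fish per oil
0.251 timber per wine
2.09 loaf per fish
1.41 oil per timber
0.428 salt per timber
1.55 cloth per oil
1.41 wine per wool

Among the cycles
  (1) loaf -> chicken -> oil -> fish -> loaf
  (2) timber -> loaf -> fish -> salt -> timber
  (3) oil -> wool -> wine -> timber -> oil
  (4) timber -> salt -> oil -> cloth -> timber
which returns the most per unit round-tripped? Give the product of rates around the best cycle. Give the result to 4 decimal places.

(1) 0.836 × 0.415 × 1.16 × 2.09 = 0.84112
(2) 3.89 × 0.455 × 0.251 × 2.18 = 0.96848
(3) 1.72 × 1.41 × 0.251 × 1.41 = 0.85830
(4) 0.428 × 3.04 × 1.55 × 0.403 = 0.81274
Highest is cycle (2) at 0.9685 (≤1, no arbitrage).

0.9685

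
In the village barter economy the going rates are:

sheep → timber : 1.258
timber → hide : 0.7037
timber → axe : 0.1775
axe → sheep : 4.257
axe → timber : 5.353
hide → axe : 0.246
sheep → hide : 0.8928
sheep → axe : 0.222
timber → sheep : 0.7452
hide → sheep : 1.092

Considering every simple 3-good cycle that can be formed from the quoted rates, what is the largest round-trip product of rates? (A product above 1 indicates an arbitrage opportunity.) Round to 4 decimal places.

hide→sheep→timber→hide: 1.092 × 1.258 × 0.7037 = 0.96670
axe→sheep→timber→axe: 4.257 × 1.258 × 0.1775 = 0.95057
hide→axe→sheep→hide: 0.246 × 4.257 × 0.8928 = 0.93496
hide→axe→timber→hide: 0.246 × 5.353 × 0.7037 = 0.92666
axe→timber→sheep→axe: 5.353 × 0.7452 × 0.222 = 0.88557
Maximum is hide→sheep→timber→hide at 0.9667; no arbitrage — every cycle loses value.

0.9667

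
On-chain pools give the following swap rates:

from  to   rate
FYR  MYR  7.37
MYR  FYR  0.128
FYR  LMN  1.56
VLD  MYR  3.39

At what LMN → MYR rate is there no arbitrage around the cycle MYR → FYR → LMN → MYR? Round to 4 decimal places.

5.0080

Known legs of the cycle: 0.128 × 1.56 = 0.19968
For no arbitrage the full-cycle product must be 1, so the missing rate is 1 / 0.19968 ≈ 5.008013.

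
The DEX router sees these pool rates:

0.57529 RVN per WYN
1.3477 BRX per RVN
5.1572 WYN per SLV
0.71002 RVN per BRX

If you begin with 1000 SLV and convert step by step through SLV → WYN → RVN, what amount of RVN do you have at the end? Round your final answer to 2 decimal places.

2966.89

1000 SLV × 5.1572 = 5157.2 WYN
5157.2 WYN × 0.57529 = 2966.885588 RVN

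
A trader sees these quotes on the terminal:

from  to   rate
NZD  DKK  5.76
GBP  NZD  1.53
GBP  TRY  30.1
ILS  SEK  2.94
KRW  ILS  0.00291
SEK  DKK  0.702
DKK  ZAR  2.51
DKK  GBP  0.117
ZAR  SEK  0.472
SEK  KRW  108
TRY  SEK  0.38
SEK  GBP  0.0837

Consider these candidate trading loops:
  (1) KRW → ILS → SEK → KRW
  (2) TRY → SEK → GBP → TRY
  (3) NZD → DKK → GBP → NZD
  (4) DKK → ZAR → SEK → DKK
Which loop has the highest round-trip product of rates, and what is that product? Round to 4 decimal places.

1.0311

(1) 0.00291 × 2.94 × 108 = 0.92398
(2) 0.38 × 0.0837 × 30.1 = 0.95736
(3) 5.76 × 0.117 × 1.53 = 1.03110
(4) 2.51 × 0.472 × 0.702 = 0.83167
Highest is cycle (3) at 1.0311 (>1, arbitrage).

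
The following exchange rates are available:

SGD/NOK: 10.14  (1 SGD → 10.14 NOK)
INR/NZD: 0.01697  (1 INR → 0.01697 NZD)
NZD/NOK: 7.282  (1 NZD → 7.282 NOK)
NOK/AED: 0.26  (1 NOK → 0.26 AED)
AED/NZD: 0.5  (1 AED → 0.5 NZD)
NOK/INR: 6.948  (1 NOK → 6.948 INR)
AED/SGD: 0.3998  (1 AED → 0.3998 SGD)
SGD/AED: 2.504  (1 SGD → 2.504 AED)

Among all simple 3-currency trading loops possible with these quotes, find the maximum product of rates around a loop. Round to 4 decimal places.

1.0540

AED→SGD→NOK→AED: 0.3998 × 10.14 × 0.26 = 1.05403
AED→NZD→NOK→AED: 0.5 × 7.282 × 0.26 = 0.94666
NZD→NOK→INR→NZD: 7.282 × 6.948 × 0.01697 = 0.85860
Maximum is AED→SGD→NOK→AED at 1.0540; arbitrage exists.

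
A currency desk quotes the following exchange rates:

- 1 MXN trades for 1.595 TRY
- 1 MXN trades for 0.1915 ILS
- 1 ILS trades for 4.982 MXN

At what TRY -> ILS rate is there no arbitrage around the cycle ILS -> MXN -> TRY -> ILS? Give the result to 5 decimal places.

Known legs of the cycle: 4.982 × 1.595 = 7.94629
For no arbitrage the full-cycle product must be 1, so the missing rate is 1 / 7.94629 ≈ 0.1258449.

0.12584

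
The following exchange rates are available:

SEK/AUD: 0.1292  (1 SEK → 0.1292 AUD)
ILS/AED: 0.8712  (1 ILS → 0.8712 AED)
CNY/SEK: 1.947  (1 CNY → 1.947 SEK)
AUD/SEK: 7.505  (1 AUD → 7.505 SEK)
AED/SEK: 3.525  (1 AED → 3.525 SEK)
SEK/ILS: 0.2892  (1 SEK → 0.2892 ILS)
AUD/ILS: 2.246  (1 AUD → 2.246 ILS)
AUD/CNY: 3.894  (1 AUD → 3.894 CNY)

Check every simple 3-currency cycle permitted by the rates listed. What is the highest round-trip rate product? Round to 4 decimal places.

SEK→AUD→CNY→SEK: 0.1292 × 3.894 × 1.947 = 0.97955
ILS→AED→SEK→ILS: 0.8712 × 3.525 × 0.2892 = 0.88813
Maximum is SEK→AUD→CNY→SEK at 0.9795; no arbitrage — every cycle loses value.

0.9795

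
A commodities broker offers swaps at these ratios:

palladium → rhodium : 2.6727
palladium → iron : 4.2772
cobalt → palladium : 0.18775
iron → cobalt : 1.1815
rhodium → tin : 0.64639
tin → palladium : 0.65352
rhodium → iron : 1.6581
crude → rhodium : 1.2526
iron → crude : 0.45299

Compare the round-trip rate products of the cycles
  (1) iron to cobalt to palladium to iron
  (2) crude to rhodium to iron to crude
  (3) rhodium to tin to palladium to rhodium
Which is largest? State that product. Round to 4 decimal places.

1.1290

(1) 1.1815 × 0.18775 × 4.2772 = 0.94880
(2) 1.2526 × 1.6581 × 0.45299 = 0.94083
(3) 0.64639 × 0.65352 × 2.6727 = 1.12903
Highest is cycle (3) at 1.1290 (>1, arbitrage).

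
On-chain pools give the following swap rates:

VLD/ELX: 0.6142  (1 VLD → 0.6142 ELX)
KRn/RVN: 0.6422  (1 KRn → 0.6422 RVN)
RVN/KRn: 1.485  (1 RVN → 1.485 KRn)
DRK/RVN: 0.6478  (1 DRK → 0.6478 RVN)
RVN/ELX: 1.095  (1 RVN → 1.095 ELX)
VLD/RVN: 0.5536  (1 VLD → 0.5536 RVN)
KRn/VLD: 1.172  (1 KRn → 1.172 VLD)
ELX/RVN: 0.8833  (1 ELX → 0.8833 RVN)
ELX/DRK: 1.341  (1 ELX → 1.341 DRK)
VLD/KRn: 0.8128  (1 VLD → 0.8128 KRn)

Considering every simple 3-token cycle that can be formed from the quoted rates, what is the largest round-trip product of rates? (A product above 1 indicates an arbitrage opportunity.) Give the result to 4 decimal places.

VLD→RVN→KRn→VLD: 0.5536 × 1.485 × 1.172 = 0.96350
DRK→RVN→ELX→DRK: 0.6478 × 1.095 × 1.341 = 0.95123
Maximum is VLD→RVN→KRn→VLD at 0.9635; no arbitrage — every cycle loses value.

0.9635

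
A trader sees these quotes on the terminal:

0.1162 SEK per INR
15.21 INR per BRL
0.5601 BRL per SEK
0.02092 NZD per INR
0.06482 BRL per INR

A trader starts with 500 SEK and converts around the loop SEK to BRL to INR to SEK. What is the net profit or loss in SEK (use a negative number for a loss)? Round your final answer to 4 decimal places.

-5.0391

500 SEK × 0.5601 = 280.05 BRL
280.05 BRL × 15.21 = 4259.5605 INR
4259.5605 INR × 0.1162 = 494.9609301 SEK
Net change: 494.9609301 − 500 = -5.0390699 SEK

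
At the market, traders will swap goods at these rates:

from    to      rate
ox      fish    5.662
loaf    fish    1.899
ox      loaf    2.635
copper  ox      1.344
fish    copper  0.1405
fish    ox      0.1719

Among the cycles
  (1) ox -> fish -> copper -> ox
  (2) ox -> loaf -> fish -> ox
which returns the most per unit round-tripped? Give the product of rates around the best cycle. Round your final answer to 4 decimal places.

1.0692

(1) 5.662 × 0.1405 × 1.344 = 1.06917
(2) 2.635 × 1.899 × 0.1719 = 0.86016
Highest is cycle (1) at 1.0692 (>1, arbitrage).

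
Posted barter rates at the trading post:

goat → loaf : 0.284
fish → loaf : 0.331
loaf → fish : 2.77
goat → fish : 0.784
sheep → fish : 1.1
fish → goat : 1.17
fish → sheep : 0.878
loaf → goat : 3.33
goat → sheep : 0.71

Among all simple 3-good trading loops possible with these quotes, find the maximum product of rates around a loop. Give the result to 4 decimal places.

fish→goat→loaf→fish: 1.17 × 0.284 × 2.77 = 0.92042
fish→goat→sheep→fish: 1.17 × 0.71 × 1.1 = 0.91377
fish→loaf→goat→fish: 0.331 × 3.33 × 0.784 = 0.86415
Maximum is fish→goat→loaf→fish at 0.9204; no arbitrage — every cycle loses value.

0.9204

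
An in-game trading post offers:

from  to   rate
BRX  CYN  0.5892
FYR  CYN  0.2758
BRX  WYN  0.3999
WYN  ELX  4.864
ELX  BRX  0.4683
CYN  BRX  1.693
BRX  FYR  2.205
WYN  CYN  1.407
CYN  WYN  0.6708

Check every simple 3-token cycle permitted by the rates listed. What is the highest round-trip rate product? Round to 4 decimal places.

BRX→FYR→CYN→BRX: 2.205 × 0.2758 × 1.693 = 1.02958
WYN→CYN→BRX→WYN: 1.407 × 1.693 × 0.3999 = 0.95258
ELX→BRX→WYN→ELX: 0.4683 × 0.3999 × 4.864 = 0.91090
Maximum is BRX→FYR→CYN→BRX at 1.0296; arbitrage exists.

1.0296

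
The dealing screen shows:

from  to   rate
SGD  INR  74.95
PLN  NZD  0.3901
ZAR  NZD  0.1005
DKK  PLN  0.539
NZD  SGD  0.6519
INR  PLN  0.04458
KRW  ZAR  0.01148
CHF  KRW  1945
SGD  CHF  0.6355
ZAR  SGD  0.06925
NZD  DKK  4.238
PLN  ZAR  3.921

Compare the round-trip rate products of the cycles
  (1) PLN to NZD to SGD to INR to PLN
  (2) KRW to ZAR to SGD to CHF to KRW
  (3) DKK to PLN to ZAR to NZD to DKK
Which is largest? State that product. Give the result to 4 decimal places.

0.9826

(1) 0.3901 × 0.6519 × 74.95 × 0.04458 = 0.84971
(2) 0.01148 × 0.06925 × 0.6355 × 1945 = 0.98265
(3) 0.539 × 3.921 × 0.1005 × 4.238 = 0.90015
Highest is cycle (2) at 0.9826 (≤1, no arbitrage).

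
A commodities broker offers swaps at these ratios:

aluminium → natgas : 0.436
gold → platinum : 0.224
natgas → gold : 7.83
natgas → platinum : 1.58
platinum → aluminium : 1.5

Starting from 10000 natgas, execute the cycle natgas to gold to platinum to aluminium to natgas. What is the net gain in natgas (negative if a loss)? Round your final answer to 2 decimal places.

10000 natgas × 7.83 = 78300 gold
78300 gold × 0.224 = 17539.2 platinum
17539.2 platinum × 1.5 = 26308.8 aluminium
26308.8 aluminium × 0.436 = 11470.6368 natgas
Net change: 11470.6368 − 10000 = 1470.6368 natgas

1470.64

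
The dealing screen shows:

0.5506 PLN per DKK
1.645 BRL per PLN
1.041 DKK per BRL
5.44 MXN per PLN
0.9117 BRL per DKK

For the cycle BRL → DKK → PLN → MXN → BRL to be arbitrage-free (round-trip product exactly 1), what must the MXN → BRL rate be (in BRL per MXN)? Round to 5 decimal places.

0.32071

Known legs of the cycle: 1.041 × 0.5506 × 5.44 = 3.118069824
For no arbitrage the full-cycle product must be 1, so the missing rate is 1 / 3.118069824 ≈ 0.3207112.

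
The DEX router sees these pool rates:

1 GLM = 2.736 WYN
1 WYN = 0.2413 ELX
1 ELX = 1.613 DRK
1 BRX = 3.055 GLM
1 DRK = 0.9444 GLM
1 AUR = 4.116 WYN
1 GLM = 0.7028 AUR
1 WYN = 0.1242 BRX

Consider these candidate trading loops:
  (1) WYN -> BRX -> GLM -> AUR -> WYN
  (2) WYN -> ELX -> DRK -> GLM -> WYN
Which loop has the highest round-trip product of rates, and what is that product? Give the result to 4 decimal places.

1.0976

(1) 0.1242 × 3.055 × 0.7028 × 4.116 = 1.09759
(2) 0.2413 × 1.613 × 0.9444 × 2.736 = 1.00569
Highest is cycle (1) at 1.0976 (>1, arbitrage).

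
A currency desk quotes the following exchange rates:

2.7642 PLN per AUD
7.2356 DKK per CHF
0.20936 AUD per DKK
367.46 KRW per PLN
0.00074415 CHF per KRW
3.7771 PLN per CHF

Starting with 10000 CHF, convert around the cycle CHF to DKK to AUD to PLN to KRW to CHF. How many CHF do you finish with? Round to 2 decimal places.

11450.07

10000 CHF × 7.2356 = 72356 DKK
72356 DKK × 0.20936 = 15148.45216 AUD
15148.45216 AUD × 2.7642 = 41873.351460672 PLN
41873.351460672 PLN × 367.46 = 15386781.72773853312 KRW
15386781.72773853312 KRW × 0.00074415 = 11450.073622696629421248 CHF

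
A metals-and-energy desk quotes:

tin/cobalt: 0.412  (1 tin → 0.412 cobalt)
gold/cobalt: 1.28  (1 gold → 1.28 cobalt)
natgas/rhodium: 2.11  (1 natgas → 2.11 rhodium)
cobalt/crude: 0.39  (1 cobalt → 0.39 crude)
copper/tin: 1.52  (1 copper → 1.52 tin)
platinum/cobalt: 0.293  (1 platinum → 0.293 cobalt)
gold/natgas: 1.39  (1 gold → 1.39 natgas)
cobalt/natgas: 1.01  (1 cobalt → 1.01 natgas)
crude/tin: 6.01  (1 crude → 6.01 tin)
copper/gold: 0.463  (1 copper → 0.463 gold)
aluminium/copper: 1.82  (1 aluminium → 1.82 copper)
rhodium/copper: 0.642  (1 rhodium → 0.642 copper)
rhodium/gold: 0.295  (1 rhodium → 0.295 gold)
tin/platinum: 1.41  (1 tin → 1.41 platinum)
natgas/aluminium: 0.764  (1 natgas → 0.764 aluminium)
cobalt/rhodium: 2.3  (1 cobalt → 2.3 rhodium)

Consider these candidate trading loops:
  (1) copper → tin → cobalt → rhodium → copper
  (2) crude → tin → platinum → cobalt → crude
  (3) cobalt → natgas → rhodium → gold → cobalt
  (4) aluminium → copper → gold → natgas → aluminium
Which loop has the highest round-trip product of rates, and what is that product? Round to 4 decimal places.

(1) 1.52 × 0.412 × 2.3 × 0.642 = 0.92471
(2) 6.01 × 1.41 × 0.293 × 0.39 = 0.96834
(3) 1.01 × 2.11 × 0.295 × 1.28 = 0.80470
(4) 1.82 × 0.463 × 1.39 × 0.764 = 0.89487
Highest is cycle (2) at 0.9683 (≤1, no arbitrage).

0.9683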